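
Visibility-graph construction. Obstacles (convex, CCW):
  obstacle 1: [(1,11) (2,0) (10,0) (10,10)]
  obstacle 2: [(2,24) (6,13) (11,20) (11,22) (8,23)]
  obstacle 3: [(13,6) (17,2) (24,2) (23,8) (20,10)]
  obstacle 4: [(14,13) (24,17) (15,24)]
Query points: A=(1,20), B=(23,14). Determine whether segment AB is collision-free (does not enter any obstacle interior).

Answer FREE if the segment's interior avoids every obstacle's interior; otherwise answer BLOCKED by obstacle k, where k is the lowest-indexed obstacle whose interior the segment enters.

BLOCKED by obstacle 2

Obstacle 1 [(1,11) (2,0) (10,0) (10,10)]:
  edge (1,11)–(2,0): clear
  edge (2,0)–(10,0): clear
  edge (10,0)–(10,10): clear
  edge (10,10)–(1,11): clear
  midpoint (12,17) outside
  → clear
Obstacle 2 [(2,24) (6,13) (11,20) (11,22) (8,23)]:
  edge (2,24)–(6,13): crosses AB
  edge (6,13)–(11,20): crosses AB
  edge (11,20)–(11,22): clear
  edge (11,22)–(8,23): clear
  edge (8,23)–(2,24): clear
  → BLOCKED
Obstacle 3 [(13,6) (17,2) (24,2) (23,8) (20,10)]:
  edge (13,6)–(17,2): clear
  edge (17,2)–(24,2): clear
  edge (24,2)–(23,8): clear
  edge (23,8)–(20,10): clear
  edge (20,10)–(13,6): clear
  midpoint (12,17) outside
  → clear
Obstacle 4 [(14,13) (24,17) (15,24)]:
  edge (14,13)–(24,17): crosses AB
  edge (24,17)–(15,24): clear
  edge (15,24)–(14,13): crosses AB
  → BLOCKED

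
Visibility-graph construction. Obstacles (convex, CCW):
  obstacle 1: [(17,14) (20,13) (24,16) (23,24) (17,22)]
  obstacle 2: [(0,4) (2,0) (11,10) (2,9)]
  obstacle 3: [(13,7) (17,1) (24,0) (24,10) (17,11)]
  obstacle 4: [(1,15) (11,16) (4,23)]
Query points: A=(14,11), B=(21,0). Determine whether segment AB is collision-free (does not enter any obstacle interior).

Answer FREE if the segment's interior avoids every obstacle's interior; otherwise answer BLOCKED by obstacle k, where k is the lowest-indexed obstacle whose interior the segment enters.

BLOCKED by obstacle 3

Obstacle 1 [(17,14) (20,13) (24,16) (23,24) (17,22)]:
  edge (17,14)–(20,13): clear
  edge (20,13)–(24,16): clear
  edge (24,16)–(23,24): clear
  edge (23,24)–(17,22): clear
  edge (17,22)–(17,14): clear
  midpoint (35/2,11/2) outside
  → clear
Obstacle 2 [(0,4) (2,0) (11,10) (2,9)]:
  edge (0,4)–(2,0): clear
  edge (2,0)–(11,10): clear
  edge (11,10)–(2,9): clear
  edge (2,9)–(0,4): clear
  midpoint (35/2,11/2) outside
  → clear
Obstacle 3 [(13,7) (17,1) (24,0) (24,10) (17,11)]:
  edge (13,7)–(17,1): clear
  edge (17,1)–(24,0): crosses AB
  edge (24,0)–(24,10): clear
  edge (24,10)–(17,11): clear
  edge (17,11)–(13,7): crosses AB
  → BLOCKED
Obstacle 4 [(1,15) (11,16) (4,23)]:
  edge (1,15)–(11,16): clear
  edge (11,16)–(4,23): clear
  edge (4,23)–(1,15): clear
  midpoint (35/2,11/2) outside
  → clear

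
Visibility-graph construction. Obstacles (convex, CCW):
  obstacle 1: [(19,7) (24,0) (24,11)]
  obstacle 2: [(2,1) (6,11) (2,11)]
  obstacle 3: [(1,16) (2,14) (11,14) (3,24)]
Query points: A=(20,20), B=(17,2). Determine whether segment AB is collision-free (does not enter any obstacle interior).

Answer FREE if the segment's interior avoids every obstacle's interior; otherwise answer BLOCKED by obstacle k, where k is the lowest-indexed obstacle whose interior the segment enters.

Obstacle 1 [(19,7) (24,0) (24,11)]:
  edge (19,7)–(24,0): clear
  edge (24,0)–(24,11): clear
  edge (24,11)–(19,7): clear
  midpoint (37/2,11) outside
  → clear
Obstacle 2 [(2,1) (6,11) (2,11)]:
  edge (2,1)–(6,11): clear
  edge (6,11)–(2,11): clear
  edge (2,11)–(2,1): clear
  midpoint (37/2,11) outside
  → clear
Obstacle 3 [(1,16) (2,14) (11,14) (3,24)]:
  edge (1,16)–(2,14): clear
  edge (2,14)–(11,14): clear
  edge (11,14)–(3,24): clear
  edge (3,24)–(1,16): clear
  midpoint (37/2,11) outside
  → clear

FREE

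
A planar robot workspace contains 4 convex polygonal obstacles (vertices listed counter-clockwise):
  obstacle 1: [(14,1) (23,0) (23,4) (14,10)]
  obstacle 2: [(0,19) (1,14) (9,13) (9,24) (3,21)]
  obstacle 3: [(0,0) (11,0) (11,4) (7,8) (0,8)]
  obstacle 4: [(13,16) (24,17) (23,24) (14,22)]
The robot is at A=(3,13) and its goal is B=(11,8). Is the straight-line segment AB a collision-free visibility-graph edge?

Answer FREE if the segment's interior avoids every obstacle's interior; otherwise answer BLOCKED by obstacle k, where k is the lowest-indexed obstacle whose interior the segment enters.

Obstacle 1 [(14,1) (23,0) (23,4) (14,10)]:
  edge (14,1)–(23,0): clear
  edge (23,0)–(23,4): clear
  edge (23,4)–(14,10): clear
  edge (14,10)–(14,1): clear
  midpoint (7,21/2) outside
  → clear
Obstacle 2 [(0,19) (1,14) (9,13) (9,24) (3,21)]:
  edge (0,19)–(1,14): clear
  edge (1,14)–(9,13): clear
  edge (9,13)–(9,24): clear
  edge (9,24)–(3,21): clear
  edge (3,21)–(0,19): clear
  midpoint (7,21/2) outside
  → clear
Obstacle 3 [(0,0) (11,0) (11,4) (7,8) (0,8)]:
  edge (0,0)–(11,0): clear
  edge (11,0)–(11,4): clear
  edge (11,4)–(7,8): clear
  edge (7,8)–(0,8): clear
  edge (0,8)–(0,0): clear
  midpoint (7,21/2) outside
  → clear
Obstacle 4 [(13,16) (24,17) (23,24) (14,22)]:
  edge (13,16)–(24,17): clear
  edge (24,17)–(23,24): clear
  edge (23,24)–(14,22): clear
  edge (14,22)–(13,16): clear
  midpoint (7,21/2) outside
  → clear

FREE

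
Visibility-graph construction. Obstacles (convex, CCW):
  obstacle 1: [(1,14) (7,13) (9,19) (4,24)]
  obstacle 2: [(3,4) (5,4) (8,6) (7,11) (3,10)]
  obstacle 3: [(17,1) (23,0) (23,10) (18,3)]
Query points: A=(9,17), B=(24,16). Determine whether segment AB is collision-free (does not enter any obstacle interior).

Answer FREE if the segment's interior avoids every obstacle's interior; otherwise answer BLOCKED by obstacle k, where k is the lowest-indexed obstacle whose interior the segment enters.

Obstacle 1 [(1,14) (7,13) (9,19) (4,24)]:
  edge (1,14)–(7,13): clear
  edge (7,13)–(9,19): clear
  edge (9,19)–(4,24): clear
  edge (4,24)–(1,14): clear
  midpoint (33/2,33/2) outside
  → clear
Obstacle 2 [(3,4) (5,4) (8,6) (7,11) (3,10)]:
  edge (3,4)–(5,4): clear
  edge (5,4)–(8,6): clear
  edge (8,6)–(7,11): clear
  edge (7,11)–(3,10): clear
  edge (3,10)–(3,4): clear
  midpoint (33/2,33/2) outside
  → clear
Obstacle 3 [(17,1) (23,0) (23,10) (18,3)]:
  edge (17,1)–(23,0): clear
  edge (23,0)–(23,10): clear
  edge (23,10)–(18,3): clear
  edge (18,3)–(17,1): clear
  midpoint (33/2,33/2) outside
  → clear

FREE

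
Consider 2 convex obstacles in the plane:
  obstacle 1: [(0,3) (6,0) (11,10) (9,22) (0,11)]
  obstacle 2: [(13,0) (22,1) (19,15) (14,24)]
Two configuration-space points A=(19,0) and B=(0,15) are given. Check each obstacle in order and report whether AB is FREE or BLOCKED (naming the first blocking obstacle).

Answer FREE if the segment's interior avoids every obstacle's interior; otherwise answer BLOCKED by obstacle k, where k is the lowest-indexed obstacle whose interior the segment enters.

Obstacle 1 [(0,3) (6,0) (11,10) (9,22) (0,11)]:
  edge (0,3)–(6,0): clear
  edge (6,0)–(11,10): crosses AB
  edge (11,10)–(9,22): clear
  edge (9,22)–(0,11): crosses AB
  edge (0,11)–(0,3): clear
  → BLOCKED
Obstacle 2 [(13,0) (22,1) (19,15) (14,24)]:
  edge (13,0)–(22,1): crosses AB
  edge (22,1)–(19,15): clear
  edge (19,15)–(14,24): clear
  edge (14,24)–(13,0): crosses AB
  → BLOCKED

BLOCKED by obstacle 1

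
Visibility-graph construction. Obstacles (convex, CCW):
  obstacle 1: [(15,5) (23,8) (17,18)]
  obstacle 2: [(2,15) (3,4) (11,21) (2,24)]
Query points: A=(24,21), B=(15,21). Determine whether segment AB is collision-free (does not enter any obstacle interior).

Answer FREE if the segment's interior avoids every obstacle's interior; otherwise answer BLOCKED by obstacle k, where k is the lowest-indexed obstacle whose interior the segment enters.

FREE

Obstacle 1 [(15,5) (23,8) (17,18)]:
  edge (15,5)–(23,8): clear
  edge (23,8)–(17,18): clear
  edge (17,18)–(15,5): clear
  midpoint (39/2,21) outside
  → clear
Obstacle 2 [(2,15) (3,4) (11,21) (2,24)]:
  edge (2,15)–(3,4): clear
  edge (3,4)–(11,21): clear
  edge (11,21)–(2,24): clear
  edge (2,24)–(2,15): clear
  midpoint (39/2,21) outside
  → clear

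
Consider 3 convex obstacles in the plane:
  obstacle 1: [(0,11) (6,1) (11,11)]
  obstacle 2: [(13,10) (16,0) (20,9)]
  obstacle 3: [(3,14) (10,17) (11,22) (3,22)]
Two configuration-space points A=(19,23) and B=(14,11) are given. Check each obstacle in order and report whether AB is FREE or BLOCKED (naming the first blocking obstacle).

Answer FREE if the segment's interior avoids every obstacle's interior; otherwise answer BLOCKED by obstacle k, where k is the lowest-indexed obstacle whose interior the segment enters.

Obstacle 1 [(0,11) (6,1) (11,11)]:
  edge (0,11)–(6,1): clear
  edge (6,1)–(11,11): clear
  edge (11,11)–(0,11): clear
  midpoint (33/2,17) outside
  → clear
Obstacle 2 [(13,10) (16,0) (20,9)]:
  edge (13,10)–(16,0): clear
  edge (16,0)–(20,9): clear
  edge (20,9)–(13,10): clear
  midpoint (33/2,17) outside
  → clear
Obstacle 3 [(3,14) (10,17) (11,22) (3,22)]:
  edge (3,14)–(10,17): clear
  edge (10,17)–(11,22): clear
  edge (11,22)–(3,22): clear
  edge (3,22)–(3,14): clear
  midpoint (33/2,17) outside
  → clear

FREE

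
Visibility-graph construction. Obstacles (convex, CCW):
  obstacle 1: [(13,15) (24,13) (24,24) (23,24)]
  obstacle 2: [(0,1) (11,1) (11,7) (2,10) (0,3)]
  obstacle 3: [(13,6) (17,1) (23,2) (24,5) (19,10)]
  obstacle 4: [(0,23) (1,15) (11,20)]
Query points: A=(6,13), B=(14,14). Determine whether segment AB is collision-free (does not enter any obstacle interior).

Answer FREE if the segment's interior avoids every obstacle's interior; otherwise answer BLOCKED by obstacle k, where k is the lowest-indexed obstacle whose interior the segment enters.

Obstacle 1 [(13,15) (24,13) (24,24) (23,24)]:
  edge (13,15)–(24,13): clear
  edge (24,13)–(24,24): clear
  edge (24,24)–(23,24): clear
  edge (23,24)–(13,15): clear
  midpoint (10,27/2) outside
  → clear
Obstacle 2 [(0,1) (11,1) (11,7) (2,10) (0,3)]:
  edge (0,1)–(11,1): clear
  edge (11,1)–(11,7): clear
  edge (11,7)–(2,10): clear
  edge (2,10)–(0,3): clear
  edge (0,3)–(0,1): clear
  midpoint (10,27/2) outside
  → clear
Obstacle 3 [(13,6) (17,1) (23,2) (24,5) (19,10)]:
  edge (13,6)–(17,1): clear
  edge (17,1)–(23,2): clear
  edge (23,2)–(24,5): clear
  edge (24,5)–(19,10): clear
  edge (19,10)–(13,6): clear
  midpoint (10,27/2) outside
  → clear
Obstacle 4 [(0,23) (1,15) (11,20)]:
  edge (0,23)–(1,15): clear
  edge (1,15)–(11,20): clear
  edge (11,20)–(0,23): clear
  midpoint (10,27/2) outside
  → clear

FREE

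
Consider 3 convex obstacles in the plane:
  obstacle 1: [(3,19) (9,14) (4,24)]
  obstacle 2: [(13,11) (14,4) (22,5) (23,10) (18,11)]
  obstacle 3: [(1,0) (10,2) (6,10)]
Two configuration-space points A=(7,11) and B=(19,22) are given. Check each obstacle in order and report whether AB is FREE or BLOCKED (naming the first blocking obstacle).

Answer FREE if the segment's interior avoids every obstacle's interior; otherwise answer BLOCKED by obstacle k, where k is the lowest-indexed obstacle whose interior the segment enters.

FREE

Obstacle 1 [(3,19) (9,14) (4,24)]:
  edge (3,19)–(9,14): clear
  edge (9,14)–(4,24): clear
  edge (4,24)–(3,19): clear
  midpoint (13,33/2) outside
  → clear
Obstacle 2 [(13,11) (14,4) (22,5) (23,10) (18,11)]:
  edge (13,11)–(14,4): clear
  edge (14,4)–(22,5): clear
  edge (22,5)–(23,10): clear
  edge (23,10)–(18,11): clear
  edge (18,11)–(13,11): clear
  midpoint (13,33/2) outside
  → clear
Obstacle 3 [(1,0) (10,2) (6,10)]:
  edge (1,0)–(10,2): clear
  edge (10,2)–(6,10): clear
  edge (6,10)–(1,0): clear
  midpoint (13,33/2) outside
  → clear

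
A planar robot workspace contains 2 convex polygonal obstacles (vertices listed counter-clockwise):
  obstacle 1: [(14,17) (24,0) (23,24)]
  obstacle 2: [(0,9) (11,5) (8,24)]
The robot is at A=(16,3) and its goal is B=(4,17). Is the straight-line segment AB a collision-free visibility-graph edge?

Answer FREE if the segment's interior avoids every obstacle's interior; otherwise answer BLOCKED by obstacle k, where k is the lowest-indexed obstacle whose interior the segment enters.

Obstacle 1 [(14,17) (24,0) (23,24)]:
  edge (14,17)–(24,0): clear
  edge (24,0)–(23,24): clear
  edge (23,24)–(14,17): clear
  midpoint (10,10) outside
  → clear
Obstacle 2 [(0,9) (11,5) (8,24)]:
  edge (0,9)–(11,5): clear
  edge (11,5)–(8,24): crosses AB
  edge (8,24)–(0,9): crosses AB
  → BLOCKED

BLOCKED by obstacle 2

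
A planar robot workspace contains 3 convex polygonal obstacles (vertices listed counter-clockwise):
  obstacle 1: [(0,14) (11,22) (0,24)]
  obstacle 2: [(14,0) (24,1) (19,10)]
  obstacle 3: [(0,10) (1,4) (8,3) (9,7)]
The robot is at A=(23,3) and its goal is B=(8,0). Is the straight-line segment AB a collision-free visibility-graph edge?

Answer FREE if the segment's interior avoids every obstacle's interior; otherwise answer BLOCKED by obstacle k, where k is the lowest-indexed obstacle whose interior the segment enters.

BLOCKED by obstacle 2

Obstacle 1 [(0,14) (11,22) (0,24)]:
  edge (0,14)–(11,22): clear
  edge (11,22)–(0,24): clear
  edge (0,24)–(0,14): clear
  midpoint (31/2,3/2) outside
  → clear
Obstacle 2 [(14,0) (24,1) (19,10)]:
  edge (14,0)–(24,1): clear
  edge (24,1)–(19,10): crosses AB
  edge (19,10)–(14,0): crosses AB
  → BLOCKED
Obstacle 3 [(0,10) (1,4) (8,3) (9,7)]:
  edge (0,10)–(1,4): clear
  edge (1,4)–(8,3): clear
  edge (8,3)–(9,7): clear
  edge (9,7)–(0,10): clear
  midpoint (31/2,3/2) outside
  → clear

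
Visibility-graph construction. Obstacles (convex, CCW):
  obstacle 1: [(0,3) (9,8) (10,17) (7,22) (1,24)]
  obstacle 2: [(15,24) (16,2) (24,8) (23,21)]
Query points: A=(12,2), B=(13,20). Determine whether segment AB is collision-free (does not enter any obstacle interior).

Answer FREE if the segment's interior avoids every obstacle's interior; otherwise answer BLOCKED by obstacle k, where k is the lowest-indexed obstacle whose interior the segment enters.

Obstacle 1 [(0,3) (9,8) (10,17) (7,22) (1,24)]:
  edge (0,3)–(9,8): clear
  edge (9,8)–(10,17): clear
  edge (10,17)–(7,22): clear
  edge (7,22)–(1,24): clear
  edge (1,24)–(0,3): clear
  midpoint (25/2,11) outside
  → clear
Obstacle 2 [(15,24) (16,2) (24,8) (23,21)]:
  edge (15,24)–(16,2): clear
  edge (16,2)–(24,8): clear
  edge (24,8)–(23,21): clear
  edge (23,21)–(15,24): clear
  midpoint (25/2,11) outside
  → clear

FREE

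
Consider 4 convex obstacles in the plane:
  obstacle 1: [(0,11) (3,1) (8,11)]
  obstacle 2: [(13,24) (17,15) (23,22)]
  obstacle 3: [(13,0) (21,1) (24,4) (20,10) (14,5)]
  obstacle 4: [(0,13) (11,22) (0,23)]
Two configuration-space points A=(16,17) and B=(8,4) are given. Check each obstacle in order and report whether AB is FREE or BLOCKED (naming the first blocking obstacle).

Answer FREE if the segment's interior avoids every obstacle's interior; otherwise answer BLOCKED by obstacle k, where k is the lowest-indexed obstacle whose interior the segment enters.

Obstacle 1 [(0,11) (3,1) (8,11)]:
  edge (0,11)–(3,1): clear
  edge (3,1)–(8,11): clear
  edge (8,11)–(0,11): clear
  midpoint (12,21/2) outside
  → clear
Obstacle 2 [(13,24) (17,15) (23,22)]:
  edge (13,24)–(17,15): clear
  edge (17,15)–(23,22): clear
  edge (23,22)–(13,24): clear
  midpoint (12,21/2) outside
  → clear
Obstacle 3 [(13,0) (21,1) (24,4) (20,10) (14,5)]:
  edge (13,0)–(21,1): clear
  edge (21,1)–(24,4): clear
  edge (24,4)–(20,10): clear
  edge (20,10)–(14,5): clear
  edge (14,5)–(13,0): clear
  midpoint (12,21/2) outside
  → clear
Obstacle 4 [(0,13) (11,22) (0,23)]:
  edge (0,13)–(11,22): clear
  edge (11,22)–(0,23): clear
  edge (0,23)–(0,13): clear
  midpoint (12,21/2) outside
  → clear

FREE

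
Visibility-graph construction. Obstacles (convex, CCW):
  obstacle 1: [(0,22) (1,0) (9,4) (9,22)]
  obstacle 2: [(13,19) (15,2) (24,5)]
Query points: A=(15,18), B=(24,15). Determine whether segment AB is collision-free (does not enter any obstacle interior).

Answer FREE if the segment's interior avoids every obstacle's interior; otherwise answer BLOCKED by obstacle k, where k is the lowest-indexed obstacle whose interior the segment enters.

FREE

Obstacle 1 [(0,22) (1,0) (9,4) (9,22)]:
  edge (0,22)–(1,0): clear
  edge (1,0)–(9,4): clear
  edge (9,4)–(9,22): clear
  edge (9,22)–(0,22): clear
  midpoint (39/2,33/2) outside
  → clear
Obstacle 2 [(13,19) (15,2) (24,5)]:
  edge (13,19)–(15,2): clear
  edge (15,2)–(24,5): clear
  edge (24,5)–(13,19): clear
  midpoint (39/2,33/2) outside
  → clear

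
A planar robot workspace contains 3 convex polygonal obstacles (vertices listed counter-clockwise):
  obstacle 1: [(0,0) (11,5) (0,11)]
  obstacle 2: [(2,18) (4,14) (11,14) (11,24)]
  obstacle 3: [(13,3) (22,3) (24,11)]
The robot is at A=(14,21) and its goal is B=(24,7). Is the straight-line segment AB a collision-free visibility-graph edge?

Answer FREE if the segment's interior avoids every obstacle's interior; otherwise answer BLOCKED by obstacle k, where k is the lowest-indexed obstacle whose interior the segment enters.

BLOCKED by obstacle 3

Obstacle 1 [(0,0) (11,5) (0,11)]:
  edge (0,0)–(11,5): clear
  edge (11,5)–(0,11): clear
  edge (0,11)–(0,0): clear
  midpoint (19,14) outside
  → clear
Obstacle 2 [(2,18) (4,14) (11,14) (11,24)]:
  edge (2,18)–(4,14): clear
  edge (4,14)–(11,14): clear
  edge (11,14)–(11,24): clear
  edge (11,24)–(2,18): clear
  midpoint (19,14) outside
  → clear
Obstacle 3 [(13,3) (22,3) (24,11)]:
  edge (13,3)–(22,3): clear
  edge (22,3)–(24,11): crosses AB
  edge (24,11)–(13,3): crosses AB
  → BLOCKED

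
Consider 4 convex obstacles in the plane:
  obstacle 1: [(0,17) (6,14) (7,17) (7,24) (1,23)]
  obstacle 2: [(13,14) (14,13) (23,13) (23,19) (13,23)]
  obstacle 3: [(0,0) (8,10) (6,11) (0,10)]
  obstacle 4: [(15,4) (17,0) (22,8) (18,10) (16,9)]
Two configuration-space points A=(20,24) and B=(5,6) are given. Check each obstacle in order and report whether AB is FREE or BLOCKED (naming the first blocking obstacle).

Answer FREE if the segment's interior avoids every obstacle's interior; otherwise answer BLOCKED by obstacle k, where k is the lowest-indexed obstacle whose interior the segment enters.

Obstacle 1 [(0,17) (6,14) (7,17) (7,24) (1,23)]:
  edge (0,17)–(6,14): clear
  edge (6,14)–(7,17): clear
  edge (7,17)–(7,24): clear
  edge (7,24)–(1,23): clear
  edge (1,23)–(0,17): clear
  midpoint (25/2,15) outside
  → clear
Obstacle 2 [(13,14) (14,13) (23,13) (23,19) (13,23)]:
  edge (13,14)–(14,13): clear
  edge (14,13)–(23,13): clear
  edge (23,13)–(23,19): clear
  edge (23,19)–(13,23): crosses AB
  edge (13,23)–(13,14): crosses AB
  → BLOCKED
Obstacle 3 [(0,0) (8,10) (6,11) (0,10)]:
  edge (0,0)–(8,10): clear
  edge (8,10)–(6,11): clear
  edge (6,11)–(0,10): clear
  edge (0,10)–(0,0): clear
  midpoint (25/2,15) outside
  → clear
Obstacle 4 [(15,4) (17,0) (22,8) (18,10) (16,9)]:
  edge (15,4)–(17,0): clear
  edge (17,0)–(22,8): clear
  edge (22,8)–(18,10): clear
  edge (18,10)–(16,9): clear
  edge (16,9)–(15,4): clear
  midpoint (25/2,15) outside
  → clear

BLOCKED by obstacle 2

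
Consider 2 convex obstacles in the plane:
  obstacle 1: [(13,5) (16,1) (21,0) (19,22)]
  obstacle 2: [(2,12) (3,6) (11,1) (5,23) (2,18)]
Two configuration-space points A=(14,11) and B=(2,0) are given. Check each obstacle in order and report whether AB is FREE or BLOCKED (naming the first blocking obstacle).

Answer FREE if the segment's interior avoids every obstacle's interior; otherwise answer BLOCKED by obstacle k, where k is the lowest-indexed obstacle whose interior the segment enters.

Obstacle 1 [(13,5) (16,1) (21,0) (19,22)]:
  edge (13,5)–(16,1): clear
  edge (16,1)–(21,0): clear
  edge (21,0)–(19,22): clear
  edge (19,22)–(13,5): clear
  midpoint (8,11/2) outside
  → clear
Obstacle 2 [(2,12) (3,6) (11,1) (5,23) (2,18)]:
  edge (2,12)–(3,6): clear
  edge (3,6)–(11,1): crosses AB
  edge (11,1)–(5,23): crosses AB
  edge (5,23)–(2,18): clear
  edge (2,18)–(2,12): clear
  → BLOCKED

BLOCKED by obstacle 2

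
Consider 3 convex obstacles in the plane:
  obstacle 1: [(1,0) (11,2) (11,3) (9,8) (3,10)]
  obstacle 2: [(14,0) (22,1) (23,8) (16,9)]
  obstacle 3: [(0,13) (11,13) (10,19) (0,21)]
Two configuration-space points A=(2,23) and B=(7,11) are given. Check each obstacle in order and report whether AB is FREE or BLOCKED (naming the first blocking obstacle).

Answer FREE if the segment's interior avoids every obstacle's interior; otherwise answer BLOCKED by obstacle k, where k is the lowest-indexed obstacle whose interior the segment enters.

Obstacle 1 [(1,0) (11,2) (11,3) (9,8) (3,10)]:
  edge (1,0)–(11,2): clear
  edge (11,2)–(11,3): clear
  edge (11,3)–(9,8): clear
  edge (9,8)–(3,10): clear
  edge (3,10)–(1,0): clear
  midpoint (9/2,17) outside
  → clear
Obstacle 2 [(14,0) (22,1) (23,8) (16,9)]:
  edge (14,0)–(22,1): clear
  edge (22,1)–(23,8): clear
  edge (23,8)–(16,9): clear
  edge (16,9)–(14,0): clear
  midpoint (9/2,17) outside
  → clear
Obstacle 3 [(0,13) (11,13) (10,19) (0,21)]:
  edge (0,13)–(11,13): crosses AB
  edge (11,13)–(10,19): clear
  edge (10,19)–(0,21): crosses AB
  edge (0,21)–(0,13): clear
  → BLOCKED

BLOCKED by obstacle 3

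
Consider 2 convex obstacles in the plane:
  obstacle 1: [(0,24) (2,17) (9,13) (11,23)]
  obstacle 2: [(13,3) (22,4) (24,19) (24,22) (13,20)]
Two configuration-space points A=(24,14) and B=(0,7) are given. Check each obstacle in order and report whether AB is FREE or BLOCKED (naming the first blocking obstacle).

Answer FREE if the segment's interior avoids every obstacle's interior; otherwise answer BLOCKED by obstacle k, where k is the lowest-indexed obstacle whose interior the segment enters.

BLOCKED by obstacle 2

Obstacle 1 [(0,24) (2,17) (9,13) (11,23)]:
  edge (0,24)–(2,17): clear
  edge (2,17)–(9,13): clear
  edge (9,13)–(11,23): clear
  edge (11,23)–(0,24): clear
  midpoint (12,21/2) outside
  → clear
Obstacle 2 [(13,3) (22,4) (24,19) (24,22) (13,20)]:
  edge (13,3)–(22,4): clear
  edge (22,4)–(24,19): crosses AB
  edge (24,19)–(24,22): clear
  edge (24,22)–(13,20): clear
  edge (13,20)–(13,3): crosses AB
  → BLOCKED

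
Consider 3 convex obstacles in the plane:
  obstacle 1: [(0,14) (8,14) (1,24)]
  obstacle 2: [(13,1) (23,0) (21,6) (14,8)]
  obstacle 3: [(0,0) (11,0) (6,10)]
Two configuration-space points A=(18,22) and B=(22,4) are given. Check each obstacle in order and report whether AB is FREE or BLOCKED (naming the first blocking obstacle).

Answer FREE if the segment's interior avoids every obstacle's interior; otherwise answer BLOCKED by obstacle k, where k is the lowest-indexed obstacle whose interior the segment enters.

FREE

Obstacle 1 [(0,14) (8,14) (1,24)]:
  edge (0,14)–(8,14): clear
  edge (8,14)–(1,24): clear
  edge (1,24)–(0,14): clear
  midpoint (20,13) outside
  → clear
Obstacle 2 [(13,1) (23,0) (21,6) (14,8)]:
  edge (13,1)–(23,0): clear
  edge (23,0)–(21,6): clear
  edge (21,6)–(14,8): clear
  edge (14,8)–(13,1): clear
  midpoint (20,13) outside
  → clear
Obstacle 3 [(0,0) (11,0) (6,10)]:
  edge (0,0)–(11,0): clear
  edge (11,0)–(6,10): clear
  edge (6,10)–(0,0): clear
  midpoint (20,13) outside
  → clear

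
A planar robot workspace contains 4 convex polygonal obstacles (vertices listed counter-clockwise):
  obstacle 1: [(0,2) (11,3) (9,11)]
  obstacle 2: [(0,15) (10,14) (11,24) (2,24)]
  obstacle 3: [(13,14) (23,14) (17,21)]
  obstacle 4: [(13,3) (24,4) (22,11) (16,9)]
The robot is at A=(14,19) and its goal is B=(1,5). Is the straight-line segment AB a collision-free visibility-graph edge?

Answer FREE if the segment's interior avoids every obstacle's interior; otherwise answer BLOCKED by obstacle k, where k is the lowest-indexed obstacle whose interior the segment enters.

Obstacle 1 [(0,2) (11,3) (9,11)]:
  edge (0,2)–(11,3): clear
  edge (11,3)–(9,11): clear
  edge (9,11)–(0,2): clear
  midpoint (15/2,12) outside
  → clear
Obstacle 2 [(0,15) (10,14) (11,24) (2,24)]:
  edge (0,15)–(10,14): crosses AB
  edge (10,14)–(11,24): crosses AB
  edge (11,24)–(2,24): clear
  edge (2,24)–(0,15): clear
  → BLOCKED
Obstacle 3 [(13,14) (23,14) (17,21)]:
  edge (13,14)–(23,14): clear
  edge (23,14)–(17,21): clear
  edge (17,21)–(13,14): clear
  midpoint (15/2,12) outside
  → clear
Obstacle 4 [(13,3) (24,4) (22,11) (16,9)]:
  edge (13,3)–(24,4): clear
  edge (24,4)–(22,11): clear
  edge (22,11)–(16,9): clear
  edge (16,9)–(13,3): clear
  midpoint (15/2,12) outside
  → clear

BLOCKED by obstacle 2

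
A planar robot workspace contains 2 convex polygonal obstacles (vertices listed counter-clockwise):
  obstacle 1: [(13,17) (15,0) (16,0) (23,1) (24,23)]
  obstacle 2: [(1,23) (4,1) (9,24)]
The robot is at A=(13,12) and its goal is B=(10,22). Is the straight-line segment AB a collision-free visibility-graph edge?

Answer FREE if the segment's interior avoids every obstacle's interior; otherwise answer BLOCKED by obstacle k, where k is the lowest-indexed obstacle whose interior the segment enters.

FREE

Obstacle 1 [(13,17) (15,0) (16,0) (23,1) (24,23)]:
  edge (13,17)–(15,0): clear
  edge (15,0)–(16,0): clear
  edge (16,0)–(23,1): clear
  edge (23,1)–(24,23): clear
  edge (24,23)–(13,17): clear
  midpoint (23/2,17) outside
  → clear
Obstacle 2 [(1,23) (4,1) (9,24)]:
  edge (1,23)–(4,1): clear
  edge (4,1)–(9,24): clear
  edge (9,24)–(1,23): clear
  midpoint (23/2,17) outside
  → clear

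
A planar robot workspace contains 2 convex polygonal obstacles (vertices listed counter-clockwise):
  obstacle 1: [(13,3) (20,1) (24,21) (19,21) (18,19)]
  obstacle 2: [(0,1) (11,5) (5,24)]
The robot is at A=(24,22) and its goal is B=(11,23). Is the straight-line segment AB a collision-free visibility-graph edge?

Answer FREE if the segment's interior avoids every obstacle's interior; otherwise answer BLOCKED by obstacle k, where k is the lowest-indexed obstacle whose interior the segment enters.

FREE

Obstacle 1 [(13,3) (20,1) (24,21) (19,21) (18,19)]:
  edge (13,3)–(20,1): clear
  edge (20,1)–(24,21): clear
  edge (24,21)–(19,21): clear
  edge (19,21)–(18,19): clear
  edge (18,19)–(13,3): clear
  midpoint (35/2,45/2) outside
  → clear
Obstacle 2 [(0,1) (11,5) (5,24)]:
  edge (0,1)–(11,5): clear
  edge (11,5)–(5,24): clear
  edge (5,24)–(0,1): clear
  midpoint (35/2,45/2) outside
  → clear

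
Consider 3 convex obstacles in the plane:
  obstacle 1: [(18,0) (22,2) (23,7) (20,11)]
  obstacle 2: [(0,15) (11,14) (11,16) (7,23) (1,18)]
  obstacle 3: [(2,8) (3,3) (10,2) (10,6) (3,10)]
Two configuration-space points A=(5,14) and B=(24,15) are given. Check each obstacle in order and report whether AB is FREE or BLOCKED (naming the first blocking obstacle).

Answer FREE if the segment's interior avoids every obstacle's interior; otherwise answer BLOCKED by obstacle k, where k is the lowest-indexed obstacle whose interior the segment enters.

Obstacle 1 [(18,0) (22,2) (23,7) (20,11)]:
  edge (18,0)–(22,2): clear
  edge (22,2)–(23,7): clear
  edge (23,7)–(20,11): clear
  edge (20,11)–(18,0): clear
  midpoint (29/2,29/2) outside
  → clear
Obstacle 2 [(0,15) (11,14) (11,16) (7,23) (1,18)]:
  edge (0,15)–(11,14): crosses AB
  edge (11,14)–(11,16): crosses AB
  edge (11,16)–(7,23): clear
  edge (7,23)–(1,18): clear
  edge (1,18)–(0,15): clear
  → BLOCKED
Obstacle 3 [(2,8) (3,3) (10,2) (10,6) (3,10)]:
  edge (2,8)–(3,3): clear
  edge (3,3)–(10,2): clear
  edge (10,2)–(10,6): clear
  edge (10,6)–(3,10): clear
  edge (3,10)–(2,8): clear
  midpoint (29/2,29/2) outside
  → clear

BLOCKED by obstacle 2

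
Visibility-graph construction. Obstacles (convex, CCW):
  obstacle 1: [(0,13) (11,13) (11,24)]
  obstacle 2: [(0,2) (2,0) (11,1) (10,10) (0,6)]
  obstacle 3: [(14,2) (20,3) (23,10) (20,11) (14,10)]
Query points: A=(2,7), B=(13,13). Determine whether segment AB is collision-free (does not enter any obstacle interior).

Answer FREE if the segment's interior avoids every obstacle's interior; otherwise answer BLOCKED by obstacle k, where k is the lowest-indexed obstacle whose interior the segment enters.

FREE

Obstacle 1 [(0,13) (11,13) (11,24)]:
  edge (0,13)–(11,13): clear
  edge (11,13)–(11,24): clear
  edge (11,24)–(0,13): clear
  midpoint (15/2,10) outside
  → clear
Obstacle 2 [(0,2) (2,0) (11,1) (10,10) (0,6)]:
  edge (0,2)–(2,0): clear
  edge (2,0)–(11,1): clear
  edge (11,1)–(10,10): clear
  edge (10,10)–(0,6): clear
  edge (0,6)–(0,2): clear
  midpoint (15/2,10) outside
  → clear
Obstacle 3 [(14,2) (20,3) (23,10) (20,11) (14,10)]:
  edge (14,2)–(20,3): clear
  edge (20,3)–(23,10): clear
  edge (23,10)–(20,11): clear
  edge (20,11)–(14,10): clear
  edge (14,10)–(14,2): clear
  midpoint (15/2,10) outside
  → clear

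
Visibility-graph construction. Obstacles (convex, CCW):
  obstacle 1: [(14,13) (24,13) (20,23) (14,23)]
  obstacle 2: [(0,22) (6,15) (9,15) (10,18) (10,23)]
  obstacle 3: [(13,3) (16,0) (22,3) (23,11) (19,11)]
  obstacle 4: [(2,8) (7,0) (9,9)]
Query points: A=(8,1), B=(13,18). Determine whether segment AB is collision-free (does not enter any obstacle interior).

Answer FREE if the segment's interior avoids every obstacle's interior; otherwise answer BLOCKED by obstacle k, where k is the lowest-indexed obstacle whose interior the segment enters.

Obstacle 1 [(14,13) (24,13) (20,23) (14,23)]:
  edge (14,13)–(24,13): clear
  edge (24,13)–(20,23): clear
  edge (20,23)–(14,23): clear
  edge (14,23)–(14,13): clear
  midpoint (21/2,19/2) outside
  → clear
Obstacle 2 [(0,22) (6,15) (9,15) (10,18) (10,23)]:
  edge (0,22)–(6,15): clear
  edge (6,15)–(9,15): clear
  edge (9,15)–(10,18): clear
  edge (10,18)–(10,23): clear
  edge (10,23)–(0,22): clear
  midpoint (21/2,19/2) outside
  → clear
Obstacle 3 [(13,3) (16,0) (22,3) (23,11) (19,11)]:
  edge (13,3)–(16,0): clear
  edge (16,0)–(22,3): clear
  edge (22,3)–(23,11): clear
  edge (23,11)–(19,11): clear
  edge (19,11)–(13,3): clear
  midpoint (21/2,19/2) outside
  → clear
Obstacle 4 [(2,8) (7,0) (9,9)]:
  edge (2,8)–(7,0): clear
  edge (7,0)–(9,9): clear
  edge (9,9)–(2,8): clear
  midpoint (21/2,19/2) outside
  → clear

FREE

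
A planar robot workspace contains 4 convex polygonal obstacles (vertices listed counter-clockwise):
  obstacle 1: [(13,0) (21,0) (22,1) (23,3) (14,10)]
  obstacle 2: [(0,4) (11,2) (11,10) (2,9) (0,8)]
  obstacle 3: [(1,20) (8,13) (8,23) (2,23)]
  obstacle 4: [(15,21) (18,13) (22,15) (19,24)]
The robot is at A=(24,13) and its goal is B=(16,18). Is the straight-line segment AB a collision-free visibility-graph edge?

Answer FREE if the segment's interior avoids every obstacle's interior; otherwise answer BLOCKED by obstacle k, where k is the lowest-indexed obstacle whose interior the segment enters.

BLOCKED by obstacle 4

Obstacle 1 [(13,0) (21,0) (22,1) (23,3) (14,10)]:
  edge (13,0)–(21,0): clear
  edge (21,0)–(22,1): clear
  edge (22,1)–(23,3): clear
  edge (23,3)–(14,10): clear
  edge (14,10)–(13,0): clear
  midpoint (20,31/2) outside
  → clear
Obstacle 2 [(0,4) (11,2) (11,10) (2,9) (0,8)]:
  edge (0,4)–(11,2): clear
  edge (11,2)–(11,10): clear
  edge (11,10)–(2,9): clear
  edge (2,9)–(0,8): clear
  edge (0,8)–(0,4): clear
  midpoint (20,31/2) outside
  → clear
Obstacle 3 [(1,20) (8,13) (8,23) (2,23)]:
  edge (1,20)–(8,13): clear
  edge (8,13)–(8,23): clear
  edge (8,23)–(2,23): clear
  edge (2,23)–(1,20): clear
  midpoint (20,31/2) outside
  → clear
Obstacle 4 [(15,21) (18,13) (22,15) (19,24)]:
  edge (15,21)–(18,13): crosses AB
  edge (18,13)–(22,15): crosses AB
  edge (22,15)–(19,24): clear
  edge (19,24)–(15,21): clear
  → BLOCKED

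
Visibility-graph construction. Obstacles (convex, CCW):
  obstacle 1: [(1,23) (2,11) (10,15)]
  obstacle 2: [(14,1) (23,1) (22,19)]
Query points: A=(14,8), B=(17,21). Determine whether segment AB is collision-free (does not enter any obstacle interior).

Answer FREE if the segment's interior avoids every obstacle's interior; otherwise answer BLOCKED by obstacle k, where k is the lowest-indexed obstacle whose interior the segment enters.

Obstacle 1 [(1,23) (2,11) (10,15)]:
  edge (1,23)–(2,11): clear
  edge (2,11)–(10,15): clear
  edge (10,15)–(1,23): clear
  midpoint (31/2,29/2) outside
  → clear
Obstacle 2 [(14,1) (23,1) (22,19)]:
  edge (14,1)–(23,1): clear
  edge (23,1)–(22,19): clear
  edge (22,19)–(14,1): clear
  midpoint (31/2,29/2) outside
  → clear

FREE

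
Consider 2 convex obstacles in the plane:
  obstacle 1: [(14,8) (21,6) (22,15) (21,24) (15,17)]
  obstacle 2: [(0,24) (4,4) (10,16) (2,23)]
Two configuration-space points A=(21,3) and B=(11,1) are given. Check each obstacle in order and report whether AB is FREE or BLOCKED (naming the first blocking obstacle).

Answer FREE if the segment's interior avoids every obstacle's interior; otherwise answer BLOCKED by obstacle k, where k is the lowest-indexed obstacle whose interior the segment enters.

Obstacle 1 [(14,8) (21,6) (22,15) (21,24) (15,17)]:
  edge (14,8)–(21,6): clear
  edge (21,6)–(22,15): clear
  edge (22,15)–(21,24): clear
  edge (21,24)–(15,17): clear
  edge (15,17)–(14,8): clear
  midpoint (16,2) outside
  → clear
Obstacle 2 [(0,24) (4,4) (10,16) (2,23)]:
  edge (0,24)–(4,4): clear
  edge (4,4)–(10,16): clear
  edge (10,16)–(2,23): clear
  edge (2,23)–(0,24): clear
  midpoint (16,2) outside
  → clear

FREE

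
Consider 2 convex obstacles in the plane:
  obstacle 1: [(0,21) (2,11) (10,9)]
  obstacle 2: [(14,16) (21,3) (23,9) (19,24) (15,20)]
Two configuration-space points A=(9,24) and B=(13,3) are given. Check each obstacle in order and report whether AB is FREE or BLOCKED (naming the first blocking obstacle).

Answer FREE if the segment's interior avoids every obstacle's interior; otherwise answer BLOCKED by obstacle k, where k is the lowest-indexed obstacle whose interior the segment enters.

FREE

Obstacle 1 [(0,21) (2,11) (10,9)]:
  edge (0,21)–(2,11): clear
  edge (2,11)–(10,9): clear
  edge (10,9)–(0,21): clear
  midpoint (11,27/2) outside
  → clear
Obstacle 2 [(14,16) (21,3) (23,9) (19,24) (15,20)]:
  edge (14,16)–(21,3): clear
  edge (21,3)–(23,9): clear
  edge (23,9)–(19,24): clear
  edge (19,24)–(15,20): clear
  edge (15,20)–(14,16): clear
  midpoint (11,27/2) outside
  → clear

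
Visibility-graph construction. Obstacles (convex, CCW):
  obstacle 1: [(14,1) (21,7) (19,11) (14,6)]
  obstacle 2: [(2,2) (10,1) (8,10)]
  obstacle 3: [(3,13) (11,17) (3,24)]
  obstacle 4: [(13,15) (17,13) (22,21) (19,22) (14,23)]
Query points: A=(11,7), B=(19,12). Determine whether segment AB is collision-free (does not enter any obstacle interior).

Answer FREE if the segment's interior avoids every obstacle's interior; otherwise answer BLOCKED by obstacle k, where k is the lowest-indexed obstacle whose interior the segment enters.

FREE

Obstacle 1 [(14,1) (21,7) (19,11) (14,6)]:
  edge (14,1)–(21,7): clear
  edge (21,7)–(19,11): clear
  edge (19,11)–(14,6): clear
  edge (14,6)–(14,1): clear
  midpoint (15,19/2) outside
  → clear
Obstacle 2 [(2,2) (10,1) (8,10)]:
  edge (2,2)–(10,1): clear
  edge (10,1)–(8,10): clear
  edge (8,10)–(2,2): clear
  midpoint (15,19/2) outside
  → clear
Obstacle 3 [(3,13) (11,17) (3,24)]:
  edge (3,13)–(11,17): clear
  edge (11,17)–(3,24): clear
  edge (3,24)–(3,13): clear
  midpoint (15,19/2) outside
  → clear
Obstacle 4 [(13,15) (17,13) (22,21) (19,22) (14,23)]:
  edge (13,15)–(17,13): clear
  edge (17,13)–(22,21): clear
  edge (22,21)–(19,22): clear
  edge (19,22)–(14,23): clear
  edge (14,23)–(13,15): clear
  midpoint (15,19/2) outside
  → clear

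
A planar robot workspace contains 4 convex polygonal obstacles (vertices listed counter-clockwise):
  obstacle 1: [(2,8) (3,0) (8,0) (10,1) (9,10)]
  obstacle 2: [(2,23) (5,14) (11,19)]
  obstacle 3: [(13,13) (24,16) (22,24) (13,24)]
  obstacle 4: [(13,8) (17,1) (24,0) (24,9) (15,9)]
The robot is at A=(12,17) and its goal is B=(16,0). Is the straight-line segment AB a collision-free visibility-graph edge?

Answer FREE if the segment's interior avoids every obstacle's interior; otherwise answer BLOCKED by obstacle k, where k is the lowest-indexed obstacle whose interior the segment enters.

Obstacle 1 [(2,8) (3,0) (8,0) (10,1) (9,10)]:
  edge (2,8)–(3,0): clear
  edge (3,0)–(8,0): clear
  edge (8,0)–(10,1): clear
  edge (10,1)–(9,10): clear
  edge (9,10)–(2,8): clear
  midpoint (14,17/2) outside
  → clear
Obstacle 2 [(2,23) (5,14) (11,19)]:
  edge (2,23)–(5,14): clear
  edge (5,14)–(11,19): clear
  edge (11,19)–(2,23): clear
  midpoint (14,17/2) outside
  → clear
Obstacle 3 [(13,13) (24,16) (22,24) (13,24)]:
  edge (13,13)–(24,16): clear
  edge (24,16)–(22,24): clear
  edge (22,24)–(13,24): clear
  edge (13,24)–(13,13): clear
  midpoint (14,17/2) outside
  → clear
Obstacle 4 [(13,8) (17,1) (24,0) (24,9) (15,9)]:
  edge (13,8)–(17,1): crosses AB
  edge (17,1)–(24,0): clear
  edge (24,0)–(24,9): clear
  edge (24,9)–(15,9): clear
  edge (15,9)–(13,8): crosses AB
  → BLOCKED

BLOCKED by obstacle 4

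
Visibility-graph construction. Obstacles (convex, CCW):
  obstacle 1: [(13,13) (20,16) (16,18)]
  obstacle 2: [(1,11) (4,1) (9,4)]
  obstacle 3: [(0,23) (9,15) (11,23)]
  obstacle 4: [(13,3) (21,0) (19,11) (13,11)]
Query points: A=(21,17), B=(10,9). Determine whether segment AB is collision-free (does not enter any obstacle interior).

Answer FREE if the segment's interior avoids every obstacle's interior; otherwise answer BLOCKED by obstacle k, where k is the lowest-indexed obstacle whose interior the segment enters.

BLOCKED by obstacle 1

Obstacle 1 [(13,13) (20,16) (16,18)]:
  edge (13,13)–(20,16): crosses AB
  edge (20,16)–(16,18): crosses AB
  edge (16,18)–(13,13): clear
  → BLOCKED
Obstacle 2 [(1,11) (4,1) (9,4)]:
  edge (1,11)–(4,1): clear
  edge (4,1)–(9,4): clear
  edge (9,4)–(1,11): clear
  midpoint (31/2,13) outside
  → clear
Obstacle 3 [(0,23) (9,15) (11,23)]:
  edge (0,23)–(9,15): clear
  edge (9,15)–(11,23): clear
  edge (11,23)–(0,23): clear
  midpoint (31/2,13) outside
  → clear
Obstacle 4 [(13,3) (21,0) (19,11) (13,11)]:
  edge (13,3)–(21,0): clear
  edge (21,0)–(19,11): clear
  edge (19,11)–(13,11): clear
  edge (13,11)–(13,3): clear
  midpoint (31/2,13) outside
  → clear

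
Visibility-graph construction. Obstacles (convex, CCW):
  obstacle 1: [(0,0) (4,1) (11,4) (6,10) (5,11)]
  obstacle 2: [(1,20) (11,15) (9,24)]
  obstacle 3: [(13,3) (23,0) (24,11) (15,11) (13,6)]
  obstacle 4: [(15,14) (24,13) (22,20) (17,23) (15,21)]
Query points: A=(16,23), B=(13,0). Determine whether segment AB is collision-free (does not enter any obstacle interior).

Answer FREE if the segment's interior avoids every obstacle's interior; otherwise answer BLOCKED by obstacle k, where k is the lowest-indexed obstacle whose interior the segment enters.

Obstacle 1 [(0,0) (4,1) (11,4) (6,10) (5,11)]:
  edge (0,0)–(4,1): clear
  edge (4,1)–(11,4): clear
  edge (11,4)–(6,10): clear
  edge (6,10)–(5,11): clear
  edge (5,11)–(0,0): clear
  midpoint (29/2,23/2) outside
  → clear
Obstacle 2 [(1,20) (11,15) (9,24)]:
  edge (1,20)–(11,15): clear
  edge (11,15)–(9,24): clear
  edge (9,24)–(1,20): clear
  midpoint (29/2,23/2) outside
  → clear
Obstacle 3 [(13,3) (23,0) (24,11) (15,11) (13,6)]:
  edge (13,3)–(23,0): crosses AB
  edge (23,0)–(24,11): clear
  edge (24,11)–(15,11): clear
  edge (15,11)–(13,6): crosses AB
  edge (13,6)–(13,3): clear
  → BLOCKED
Obstacle 4 [(15,14) (24,13) (22,20) (17,23) (15,21)]:
  edge (15,14)–(24,13): clear
  edge (24,13)–(22,20): clear
  edge (22,20)–(17,23): clear
  edge (17,23)–(15,21): crosses AB
  edge (15,21)–(15,14): crosses AB
  → BLOCKED

BLOCKED by obstacle 3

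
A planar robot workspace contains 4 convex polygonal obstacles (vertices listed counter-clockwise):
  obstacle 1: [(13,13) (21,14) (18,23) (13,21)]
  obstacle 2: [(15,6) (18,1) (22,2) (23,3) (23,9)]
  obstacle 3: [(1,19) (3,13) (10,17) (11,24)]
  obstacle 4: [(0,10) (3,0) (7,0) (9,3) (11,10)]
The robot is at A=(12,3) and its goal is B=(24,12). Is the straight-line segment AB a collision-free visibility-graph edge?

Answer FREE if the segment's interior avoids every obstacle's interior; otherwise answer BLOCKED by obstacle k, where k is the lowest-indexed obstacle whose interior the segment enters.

BLOCKED by obstacle 2

Obstacle 1 [(13,13) (21,14) (18,23) (13,21)]:
  edge (13,13)–(21,14): clear
  edge (21,14)–(18,23): clear
  edge (18,23)–(13,21): clear
  edge (13,21)–(13,13): clear
  midpoint (18,15/2) outside
  → clear
Obstacle 2 [(15,6) (18,1) (22,2) (23,3) (23,9)]:
  edge (15,6)–(18,1): crosses AB
  edge (18,1)–(22,2): clear
  edge (22,2)–(23,3): clear
  edge (23,3)–(23,9): clear
  edge (23,9)–(15,6): crosses AB
  → BLOCKED
Obstacle 3 [(1,19) (3,13) (10,17) (11,24)]:
  edge (1,19)–(3,13): clear
  edge (3,13)–(10,17): clear
  edge (10,17)–(11,24): clear
  edge (11,24)–(1,19): clear
  midpoint (18,15/2) outside
  → clear
Obstacle 4 [(0,10) (3,0) (7,0) (9,3) (11,10)]:
  edge (0,10)–(3,0): clear
  edge (3,0)–(7,0): clear
  edge (7,0)–(9,3): clear
  edge (9,3)–(11,10): clear
  edge (11,10)–(0,10): clear
  midpoint (18,15/2) outside
  → clear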